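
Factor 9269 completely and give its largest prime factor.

31

9269 = 13 · 713
713 = 23 · 31
31 is prime.
So 9269 = 13 · 23 · 31; the largest prime factor is 31.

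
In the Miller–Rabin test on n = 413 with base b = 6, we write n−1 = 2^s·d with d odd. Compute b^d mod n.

279

413 − 1 = 412 = 2^2 · 103, so d = 103.
6^1 ≡ 6 (mod 413)
6^2 ≡ 6^2 = 36 ≡ 36 (mod 413)
6^4 ≡ 36^2 = 1296 ≡ 57 (mod 413)
6^8 ≡ 57^2 = 3249 ≡ 358 (mod 413)
6^16 ≡ 358^2 = 128164 ≡ 134 (mod 413)
6^32 ≡ 134^2 = 17956 ≡ 197 (mod 413)
6^64 ≡ 197^2 = 38809 ≡ 400 (mod 413)
103 = 64 + 32 + 4 + 2 + 1 in binary powers of 2.
So 6^103 ≡ 400 · 197 · 57 · 36 · 6 ≡ 279 (mod 413).
Squaring chain: 279 → 197; never reaches −1, so base 6 is a Miller–Rabin witness that 413 is composite.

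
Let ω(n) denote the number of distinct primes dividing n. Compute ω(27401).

27401 = 11 · 2491
2491 = 47 · 53
27401 = 11 · 47 · 53, which has 3 distinct prime factors.

3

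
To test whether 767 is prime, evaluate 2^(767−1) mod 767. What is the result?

2^1 ≡ 2 (mod 767)
2^2 ≡ 2^2 = 4 ≡ 4 (mod 767)
2^4 ≡ 4^2 = 16 ≡ 16 (mod 767)
2^8 ≡ 16^2 = 256 ≡ 256 (mod 767)
2^16 ≡ 256^2 = 65536 ≡ 341 (mod 767)
2^32 ≡ 341^2 = 116281 ≡ 464 (mod 767)
2^64 ≡ 464^2 = 215296 ≡ 536 (mod 767)
2^128 ≡ 536^2 = 287296 ≡ 438 (mod 767)
2^256 ≡ 438^2 = 191844 ≡ 94 (mod 767)
2^512 ≡ 94^2 = 8836 ≡ 399 (mod 767)
766 = 512 + 128 + 64 + 32 + 16 + 8 + 4 + 2 in binary powers of 2.
So 2^766 ≡ 399 · 438 · 536 · 464 · 341 · 256 · 16 · 4 ≡ 556 (mod 767).
Since 556 ≠ 1, base 2 is a Fermat witness: 767 is composite.

556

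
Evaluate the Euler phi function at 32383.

Factor: 32383 = 13 · 47 · 53.
φ(32383) = (13−1) · (47−1) · (53−1) = 12 · 46 · 52 = 28704.

28704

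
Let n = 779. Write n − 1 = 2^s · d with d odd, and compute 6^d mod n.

473

779 − 1 = 778 = 2^1 · 389, so d = 389.
6^1 ≡ 6 (mod 779)
6^2 ≡ 6^2 = 36 ≡ 36 (mod 779)
6^4 ≡ 36^2 = 1296 ≡ 517 (mod 779)
6^8 ≡ 517^2 = 267289 ≡ 92 (mod 779)
6^16 ≡ 92^2 = 8464 ≡ 674 (mod 779)
6^32 ≡ 674^2 = 454276 ≡ 119 (mod 779)
6^64 ≡ 119^2 = 14161 ≡ 139 (mod 779)
6^128 ≡ 139^2 = 19321 ≡ 625 (mod 779)
6^256 ≡ 625^2 = 390625 ≡ 346 (mod 779)
389 = 256 + 128 + 4 + 1 in binary powers of 2.
So 6^389 ≡ 346 · 625 · 517 · 6 ≡ 473 (mod 779).
Squaring chain: 473; never reaches −1, so base 6 is a Miller–Rabin witness that 779 is composite.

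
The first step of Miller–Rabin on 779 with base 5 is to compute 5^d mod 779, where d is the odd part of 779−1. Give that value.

500

779 − 1 = 778 = 2^1 · 389, so d = 389.
5^1 ≡ 5 (mod 779)
5^2 ≡ 5^2 = 25 ≡ 25 (mod 779)
5^4 ≡ 25^2 = 625 ≡ 625 (mod 779)
5^8 ≡ 625^2 = 390625 ≡ 346 (mod 779)
5^16 ≡ 346^2 = 119716 ≡ 529 (mod 779)
5^32 ≡ 529^2 = 279841 ≡ 180 (mod 779)
5^64 ≡ 180^2 = 32400 ≡ 461 (mod 779)
5^128 ≡ 461^2 = 212521 ≡ 633 (mod 779)
5^256 ≡ 633^2 = 400689 ≡ 283 (mod 779)
389 = 256 + 128 + 4 + 1 in binary powers of 2.
So 5^389 ≡ 283 · 633 · 625 · 5 ≡ 500 (mod 779).
Squaring chain: 500; never reaches −1, so base 5 is a Miller–Rabin witness that 779 is composite.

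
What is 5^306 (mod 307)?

5^1 ≡ 5 (mod 307)
5^2 ≡ 5^2 = 25 ≡ 25 (mod 307)
5^4 ≡ 25^2 = 625 ≡ 11 (mod 307)
5^8 ≡ 11^2 = 121 ≡ 121 (mod 307)
5^16 ≡ 121^2 = 14641 ≡ 212 (mod 307)
5^32 ≡ 212^2 = 44944 ≡ 122 (mod 307)
5^64 ≡ 122^2 = 14884 ≡ 148 (mod 307)
5^128 ≡ 148^2 = 21904 ≡ 107 (mod 307)
5^256 ≡ 107^2 = 11449 ≡ 90 (mod 307)
306 = 256 + 32 + 16 + 2 in binary powers of 2.
So 5^306 ≡ 90 · 122 · 212 · 25 ≡ 1 (mod 307).
Since the result is 1, base 5 gives no evidence that 307 is composite.

1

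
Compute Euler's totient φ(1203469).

1166400

Factor: 1203469 = 61 · 109 · 181.
φ(1203469) = (61−1) · (109−1) · (181−1) = 60 · 108 · 180 = 1166400.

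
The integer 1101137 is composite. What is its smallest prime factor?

1101137 is odd.
Digit sum 14, not divisible by 3.
Ends in 7: not divisible by 5.
7: 1101137 = 7·157305 + 2
11: 1101137 = 11·100103 + 4
13: 1101137 = 13·84702 + 11
17: 1101137 = 17·64772 + 13
19: 1101137 = 19·57954 + 11
23: 1101137 = 23·47875 + 12
29: 1101137 = 29·37970 + 7
31: 1101137 = 31·35520 + 17
37: 1101137 = 37·29760 + 17
41: 1101137 = 41·26857

41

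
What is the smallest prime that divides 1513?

17

1513 is odd.
Digit sum 10, not divisible by 3.
Ends in 3: not divisible by 5.
7: 1513 = 7·216 + 1
11: 1513 = 11·137 + 6
13: 1513 = 13·116 + 5
17: 1513 = 17·89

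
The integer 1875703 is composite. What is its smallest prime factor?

1875703 is odd.
Digit sum 31, not divisible by 3.
Ends in 3: not divisible by 5.
7: 1875703 = 7·267957 + 4
11: 1875703 = 11·170518 + 5
13: 1875703 = 13·144284 + 11
17: 1875703 = 17·110335 + 8
19: 1875703 = 19·98721 + 4
23: 1875703 = 23·81552 + 7
29: 1875703 = 29·64679 + 12
31: 1875703 = 31·60506 + 17
37: 1875703 = 37·50694 + 25
41: 1875703 = 41·45748 + 35
43: 1875703 = 43·43621

43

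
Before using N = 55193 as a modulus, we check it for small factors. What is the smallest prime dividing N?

97

55193 is odd.
Digit sum 23, not divisible by 3.
Ends in 3: not divisible by 5.
7: 55193 = 7·7884 + 5
11: 55193 = 11·5017 + 6
13: 55193 = 13·4245 + 8
17: 55193 = 17·3246 + 11
19: 55193 = 19·2904 + 17
23: 55193 = 23·2399 + 16
29: 55193 = 29·1903 + 6
31: 55193 = 31·1780 + 13
37: 55193 = 37·1491 + 26
41: 55193 = 41·1346 + 7
43: 55193 = 43·1283 + 24
47: 55193 = 47·1174 + 15
53: 55193 = 53·1041 + 20
59: 55193 = 59·935 + 28
61: 55193 = 61·904 + 49
67: 55193 = 67·823 + 52
71: 55193 = 71·777 + 26
73: 55193 = 73·756 + 5
79: 55193 = 79·698 + 51
83: 55193 = 83·664 + 81
89: 55193 = 89·620 + 13
97: 55193 = 97·569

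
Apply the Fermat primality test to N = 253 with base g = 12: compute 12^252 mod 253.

12^1 ≡ 12 (mod 253)
12^2 ≡ 12^2 = 144 ≡ 144 (mod 253)
12^4 ≡ 144^2 = 20736 ≡ 243 (mod 253)
12^8 ≡ 243^2 = 59049 ≡ 100 (mod 253)
12^16 ≡ 100^2 = 10000 ≡ 133 (mod 253)
12^32 ≡ 133^2 = 17689 ≡ 232 (mod 253)
12^64 ≡ 232^2 = 53824 ≡ 188 (mod 253)
12^128 ≡ 188^2 = 35344 ≡ 177 (mod 253)
252 = 128 + 64 + 32 + 16 + 8 + 4 in binary powers of 2.
So 12^252 ≡ 177 · 188 · 232 · 133 · 100 · 243 ≡ 232 (mod 253).
Since 232 ≠ 1, base 12 is a Fermat witness: 253 is composite.

232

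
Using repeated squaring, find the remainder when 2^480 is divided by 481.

2^1 ≡ 2 (mod 481)
2^2 ≡ 2^2 = 4 ≡ 4 (mod 481)
2^4 ≡ 4^2 = 16 ≡ 16 (mod 481)
2^8 ≡ 16^2 = 256 ≡ 256 (mod 481)
2^16 ≡ 256^2 = 65536 ≡ 120 (mod 481)
2^32 ≡ 120^2 = 14400 ≡ 451 (mod 481)
2^64 ≡ 451^2 = 203401 ≡ 419 (mod 481)
2^128 ≡ 419^2 = 175561 ≡ 477 (mod 481)
2^256 ≡ 477^2 = 227529 ≡ 16 (mod 481)
480 = 256 + 128 + 64 + 32 in binary powers of 2.
So 2^480 ≡ 16 · 477 · 419 · 451 ≡ 248 (mod 481).
Since 248 ≠ 1, base 2 is a Fermat witness: 481 is composite.

248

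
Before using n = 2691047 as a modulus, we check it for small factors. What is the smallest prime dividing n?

2691047 is odd.
Digit sum 29, not divisible by 3.
Ends in 7: not divisible by 5.
7: 2691047 = 7·384435 + 2
11: 2691047 = 11·244640 + 7
13: 2691047 = 13·207003 + 8
17: 2691047 = 17·158296 + 15
19: 2691047 = 19·141634 + 1
23: 2691047 = 23·117002 + 1
29: 2691047 = 29·92794 + 21
31: 2691047 = 31·86807 + 30
37: 2691047 = 37·72731

37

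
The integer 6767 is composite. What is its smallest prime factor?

67

6767 is odd.
Digit sum 26, not divisible by 3.
Ends in 7: not divisible by 5.
7: 6767 = 7·966 + 5
11: 6767 = 11·615 + 2
13: 6767 = 13·520 + 7
17: 6767 = 17·398 + 1
19: 6767 = 19·356 + 3
23: 6767 = 23·294 + 5
29: 6767 = 29·233 + 10
31: 6767 = 31·218 + 9
37: 6767 = 37·182 + 33
41: 6767 = 41·165 + 2
43: 6767 = 43·157 + 16
47: 6767 = 47·143 + 46
53: 6767 = 53·127 + 36
59: 6767 = 59·114 + 41
61: 6767 = 61·110 + 57
67: 6767 = 67·101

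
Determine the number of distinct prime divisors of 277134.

6

277134 = 2 · 138567
138567 = 3 · 46189
46189 = 11 · 4199
4199 = 13 · 323
323 = 17 · 19
277134 = 2 · 3 · 11 · 13 · 17 · 19, which has 6 distinct prime factors.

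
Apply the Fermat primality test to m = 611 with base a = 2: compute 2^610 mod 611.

101

2^1 ≡ 2 (mod 611)
2^2 ≡ 2^2 = 4 ≡ 4 (mod 611)
2^4 ≡ 4^2 = 16 ≡ 16 (mod 611)
2^8 ≡ 16^2 = 256 ≡ 256 (mod 611)
2^16 ≡ 256^2 = 65536 ≡ 159 (mod 611)
2^32 ≡ 159^2 = 25281 ≡ 230 (mod 611)
2^64 ≡ 230^2 = 52900 ≡ 354 (mod 611)
2^128 ≡ 354^2 = 125316 ≡ 61 (mod 611)
2^256 ≡ 61^2 = 3721 ≡ 55 (mod 611)
2^512 ≡ 55^2 = 3025 ≡ 581 (mod 611)
610 = 512 + 64 + 32 + 2 in binary powers of 2.
So 2^610 ≡ 581 · 354 · 230 · 4 ≡ 101 (mod 611).
Since 101 ≠ 1, base 2 is a Fermat witness: 611 is composite.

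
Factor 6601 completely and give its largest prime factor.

6601 = 7 · 943
943 = 23 · 41
41 is prime.
So 6601 = 7 · 23 · 41; the largest prime factor is 41.

41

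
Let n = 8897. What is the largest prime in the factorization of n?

41

8897 = 7 · 1271
1271 = 31 · 41
41 is prime.
So 8897 = 7 · 31 · 41; the largest prime factor is 41.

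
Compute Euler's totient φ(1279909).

1241856

Factor: 1279909 = 73 · 89 · 197.
φ(1279909) = (73−1) · (89−1) · (197−1) = 72 · 88 · 196 = 1241856.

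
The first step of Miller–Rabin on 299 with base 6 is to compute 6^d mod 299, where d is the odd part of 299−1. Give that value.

288

299 − 1 = 298 = 2^1 · 149, so d = 149.
6^1 ≡ 6 (mod 299)
6^2 ≡ 6^2 = 36 ≡ 36 (mod 299)
6^4 ≡ 36^2 = 1296 ≡ 100 (mod 299)
6^8 ≡ 100^2 = 10000 ≡ 133 (mod 299)
6^16 ≡ 133^2 = 17689 ≡ 48 (mod 299)
6^32 ≡ 48^2 = 2304 ≡ 211 (mod 299)
6^64 ≡ 211^2 = 44521 ≡ 269 (mod 299)
6^128 ≡ 269^2 = 72361 ≡ 3 (mod 299)
149 = 128 + 16 + 4 + 1 in binary powers of 2.
So 6^149 ≡ 3 · 48 · 100 · 6 ≡ 288 (mod 299).
Squaring chain: 288; never reaches −1, so base 6 is a Miller–Rabin witness that 299 is composite.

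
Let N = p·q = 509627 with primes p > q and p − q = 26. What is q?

701

Since p = q + 26, we have 509627 = q(q + 26), so q² + 26q − 509627 = 0.
Discriminant: 26² + 4·509627 = 676 + 2038508 = 2039184; √2039184 = 1428.
q = (−26 + 1428)/2 = 701, and p = q + 26 = 727.
Check: 701 · 727 = 509627.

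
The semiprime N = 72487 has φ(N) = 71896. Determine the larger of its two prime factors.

φ(n) = (p−1)(q−1) = n − (p+q) + 1, so p + q = 72487 − 71896 + 1 = 592.
p and q are the roots of t² − 592t + 72487 = 0.
Discriminant: 592² − 4·72487 = 350464 − 289948 = 60516; √60516 = 246.
q = (592 − 246)/2 = 173, p = (592 + 246)/2 = 419.
Check: 173 · 419 = 72487.

419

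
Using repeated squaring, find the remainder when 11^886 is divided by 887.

1

11^1 ≡ 11 (mod 887)
11^2 ≡ 11^2 = 121 ≡ 121 (mod 887)
11^4 ≡ 121^2 = 14641 ≡ 449 (mod 887)
11^8 ≡ 449^2 = 201601 ≡ 252 (mod 887)
11^16 ≡ 252^2 = 63504 ≡ 527 (mod 887)
11^32 ≡ 527^2 = 277729 ≡ 98 (mod 887)
11^64 ≡ 98^2 = 9604 ≡ 734 (mod 887)
11^128 ≡ 734^2 = 538756 ≡ 347 (mod 887)
11^256 ≡ 347^2 = 120409 ≡ 664 (mod 887)
11^512 ≡ 664^2 = 440896 ≡ 57 (mod 887)
886 = 512 + 256 + 64 + 32 + 16 + 4 + 2 in binary powers of 2.
So 11^886 ≡ 57 · 664 · 734 · 98 · 527 · 449 · 121 ≡ 1 (mod 887).
Since the result is 1, base 11 gives no evidence that 887 is composite.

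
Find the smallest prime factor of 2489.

19

2489 is odd.
Digit sum 23, not divisible by 3.
Ends in 9: not divisible by 5.
7: 2489 = 7·355 + 4
11: 2489 = 11·226 + 3
13: 2489 = 13·191 + 6
17: 2489 = 17·146 + 7
19: 2489 = 19·131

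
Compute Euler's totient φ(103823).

Factor: 103823 = 47^3.
φ(103823) = 47^2·(47−1) = 101614.

101614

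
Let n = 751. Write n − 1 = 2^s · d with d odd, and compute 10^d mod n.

751 − 1 = 750 = 2^1 · 375, so d = 375.
10^1 ≡ 10 (mod 751)
10^2 ≡ 10^2 = 100 ≡ 100 (mod 751)
10^4 ≡ 100^2 = 10000 ≡ 237 (mod 751)
10^8 ≡ 237^2 = 56169 ≡ 595 (mod 751)
10^16 ≡ 595^2 = 354025 ≡ 304 (mod 751)
10^32 ≡ 304^2 = 92416 ≡ 43 (mod 751)
10^64 ≡ 43^2 = 1849 ≡ 347 (mod 751)
10^128 ≡ 347^2 = 120409 ≡ 249 (mod 751)
10^256 ≡ 249^2 = 62001 ≡ 419 (mod 751)
375 = 256 + 64 + 32 + 16 + 4 + 2 + 1 in binary powers of 2.
So 10^375 ≡ 419 · 347 · 43 · 304 · 237 · 100 · 10 ≡ 1 (mod 751).
Since 10^d ≡ 1 (mod 751), base 10 does not prove 751 composite.

1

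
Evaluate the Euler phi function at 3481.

Factor: 3481 = 59^2.
φ(3481) = 59^1·(59−1) = 3422.

3422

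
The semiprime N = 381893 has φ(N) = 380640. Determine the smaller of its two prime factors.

φ(n) = (p−1)(q−1) = n − (p+q) + 1, so p + q = 381893 − 380640 + 1 = 1254.
p and q are the roots of t² − 1254t + 381893 = 0.
Discriminant: 1254² − 4·381893 = 1572516 − 1527572 = 44944; √44944 = 212.
q = (1254 − 212)/2 = 521, p = (1254 + 212)/2 = 733.
Check: 521 · 733 = 381893.

521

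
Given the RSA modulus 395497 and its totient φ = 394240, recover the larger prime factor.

φ(n) = (p−1)(q−1) = n − (p+q) + 1, so p + q = 395497 − 394240 + 1 = 1258.
p and q are the roots of t² − 1258t + 395497 = 0.
Discriminant: 1258² − 4·395497 = 1582564 − 1581988 = 576; √576 = 24.
q = (1258 − 24)/2 = 617, p = (1258 + 24)/2 = 641.
Check: 617 · 641 = 395497.

641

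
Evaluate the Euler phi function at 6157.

Factor: 6157 = 47 · 131.
φ(6157) = (47−1) · (131−1) = 46 · 130 = 5980.

5980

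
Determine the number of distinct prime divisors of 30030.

6

30030 = 2 · 15015
15015 = 3 · 5005
5005 = 5 · 1001
1001 = 7 · 143
143 = 11 · 13
30030 = 2 · 3 · 5 · 7 · 11 · 13, which has 6 distinct prime factors.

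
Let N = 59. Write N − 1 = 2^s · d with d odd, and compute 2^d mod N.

58

59 − 1 = 58 = 2^1 · 29, so d = 29.
2^1 ≡ 2 (mod 59)
2^2 ≡ 2^2 = 4 ≡ 4 (mod 59)
2^4 ≡ 4^2 = 16 ≡ 16 (mod 59)
2^8 ≡ 16^2 = 256 ≡ 20 (mod 59)
2^16 ≡ 20^2 = 400 ≡ 46 (mod 59)
29 = 16 + 8 + 4 + 1 in binary powers of 2.
So 2^29 ≡ 46 · 20 · 16 · 2 ≡ 58 (mod 59).
Since 2^d ≡ 58 (mod 59), base 2 does not prove 59 composite.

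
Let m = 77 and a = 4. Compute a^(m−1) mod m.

4^1 ≡ 4 (mod 77)
4^2 ≡ 4^2 = 16 ≡ 16 (mod 77)
4^4 ≡ 16^2 = 256 ≡ 25 (mod 77)
4^8 ≡ 25^2 = 625 ≡ 9 (mod 77)
4^16 ≡ 9^2 = 81 ≡ 4 (mod 77)
4^32 ≡ 4^2 = 16 ≡ 16 (mod 77)
4^64 ≡ 16^2 = 256 ≡ 25 (mod 77)
76 = 64 + 8 + 4 in binary powers of 2.
So 4^76 ≡ 25 · 9 · 25 ≡ 4 (mod 77).
Since 4 ≠ 1, base 4 is a Fermat witness: 77 is composite.

4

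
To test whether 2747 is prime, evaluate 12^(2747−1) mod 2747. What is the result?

12^1 ≡ 12 (mod 2747)
12^2 ≡ 12^2 = 144 ≡ 144 (mod 2747)
12^4 ≡ 144^2 = 20736 ≡ 1507 (mod 2747)
12^8 ≡ 1507^2 = 2271049 ≡ 2027 (mod 2747)
12^16 ≡ 2027^2 = 4108729 ≡ 1964 (mod 2747)
12^32 ≡ 1964^2 = 3857296 ≡ 508 (mod 2747)
12^64 ≡ 508^2 = 258064 ≡ 2593 (mod 2747)
12^128 ≡ 2593^2 = 6723649 ≡ 1740 (mod 2747)
12^256 ≡ 1740^2 = 3027600 ≡ 406 (mod 2747)
12^512 ≡ 406^2 = 164836 ≡ 16 (mod 2747)
12^1024 ≡ 16^2 = 256 ≡ 256 (mod 2747)
12^2048 ≡ 256^2 = 65536 ≡ 2355 (mod 2747)
2746 = 2048 + 512 + 128 + 32 + 16 + 8 + 2 in binary powers of 2.
So 12^2746 ≡ 2355 · 16 · 1740 · 508 · 1964 · 2027 · 144 ≡ 2137 (mod 2747).
Since 2137 ≠ 1, base 12 is a Fermat witness: 2747 is composite.

2137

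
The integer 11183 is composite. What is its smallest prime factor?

53

11183 is odd.
Digit sum 14, not divisible by 3.
Ends in 3: not divisible by 5.
7: 11183 = 7·1597 + 4
11: 11183 = 11·1016 + 7
13: 11183 = 13·860 + 3
17: 11183 = 17·657 + 14
19: 11183 = 19·588 + 11
23: 11183 = 23·486 + 5
29: 11183 = 29·385 + 18
31: 11183 = 31·360 + 23
37: 11183 = 37·302 + 9
41: 11183 = 41·272 + 31
43: 11183 = 43·260 + 3
47: 11183 = 47·237 + 44
53: 11183 = 53·211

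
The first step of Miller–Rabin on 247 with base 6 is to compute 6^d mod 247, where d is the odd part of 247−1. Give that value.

247 − 1 = 246 = 2^1 · 123, so d = 123.
6^1 ≡ 6 (mod 247)
6^2 ≡ 6^2 = 36 ≡ 36 (mod 247)
6^4 ≡ 36^2 = 1296 ≡ 61 (mod 247)
6^8 ≡ 61^2 = 3721 ≡ 16 (mod 247)
6^16 ≡ 16^2 = 256 ≡ 9 (mod 247)
6^32 ≡ 9^2 = 81 ≡ 81 (mod 247)
6^64 ≡ 81^2 = 6561 ≡ 139 (mod 247)
123 = 64 + 32 + 16 + 8 + 2 + 1 in binary powers of 2.
So 6^123 ≡ 139 · 81 · 9 · 16 · 36 · 6 ≡ 125 (mod 247).
Squaring chain: 125; never reaches −1, so base 6 is a Miller–Rabin witness that 247 is composite.

125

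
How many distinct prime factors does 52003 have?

52003 = 7 · 7429
7429 = 17 · 437
437 = 19 · 23
52003 = 7 · 17 · 19 · 23, which has 4 distinct prime factors.

4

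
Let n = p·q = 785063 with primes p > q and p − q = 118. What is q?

Since p = q + 118, we have 785063 = q(q + 118), so q² + 118q − 785063 = 0.
Discriminant: 118² + 4·785063 = 13924 + 3140252 = 3154176; √3154176 = 1776.
q = (−118 + 1776)/2 = 829, and p = q + 118 = 947.
Check: 829 · 947 = 785063.

829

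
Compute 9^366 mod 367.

9^1 ≡ 9 (mod 367)
9^2 ≡ 9^2 = 81 ≡ 81 (mod 367)
9^4 ≡ 81^2 = 6561 ≡ 322 (mod 367)
9^8 ≡ 322^2 = 103684 ≡ 190 (mod 367)
9^16 ≡ 190^2 = 36100 ≡ 134 (mod 367)
9^32 ≡ 134^2 = 17956 ≡ 340 (mod 367)
9^64 ≡ 340^2 = 115600 ≡ 362 (mod 367)
9^128 ≡ 362^2 = 131044 ≡ 25 (mod 367)
9^256 ≡ 25^2 = 625 ≡ 258 (mod 367)
366 = 256 + 64 + 32 + 8 + 4 + 2 in binary powers of 2.
So 9^366 ≡ 258 · 362 · 340 · 190 · 322 · 81 ≡ 1 (mod 367).
Since the result is 1, base 9 gives no evidence that 367 is composite.

1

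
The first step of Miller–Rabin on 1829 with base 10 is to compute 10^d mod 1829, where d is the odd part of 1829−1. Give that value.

1829 − 1 = 1828 = 2^2 · 457, so d = 457.
10^1 ≡ 10 (mod 1829)
10^2 ≡ 10^2 = 100 ≡ 100 (mod 1829)
10^4 ≡ 100^2 = 10000 ≡ 855 (mod 1829)
10^8 ≡ 855^2 = 731025 ≡ 1254 (mod 1829)
10^16 ≡ 1254^2 = 1572516 ≡ 1405 (mod 1829)
10^32 ≡ 1405^2 = 1974025 ≡ 534 (mod 1829)
10^64 ≡ 534^2 = 285156 ≡ 1661 (mod 1829)
10^128 ≡ 1661^2 = 2758921 ≡ 789 (mod 1829)
10^256 ≡ 789^2 = 622521 ≡ 661 (mod 1829)
457 = 256 + 128 + 64 + 8 + 1 in binary powers of 2.
So 10^457 ≡ 661 · 789 · 1661 · 1254 · 10 ≡ 1043 (mod 1829).
Squaring chain: 1043 → 1423; never reaches −1, so base 10 is a Miller–Rabin witness that 1829 is composite.

1043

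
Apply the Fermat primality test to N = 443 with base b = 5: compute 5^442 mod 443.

5^1 ≡ 5 (mod 443)
5^2 ≡ 5^2 = 25 ≡ 25 (mod 443)
5^4 ≡ 25^2 = 625 ≡ 182 (mod 443)
5^8 ≡ 182^2 = 33124 ≡ 342 (mod 443)
5^16 ≡ 342^2 = 116964 ≡ 12 (mod 443)
5^32 ≡ 12^2 = 144 ≡ 144 (mod 443)
5^64 ≡ 144^2 = 20736 ≡ 358 (mod 443)
5^128 ≡ 358^2 = 128164 ≡ 137 (mod 443)
5^256 ≡ 137^2 = 18769 ≡ 163 (mod 443)
442 = 256 + 128 + 32 + 16 + 8 + 2 in binary powers of 2.
So 5^442 ≡ 163 · 137 · 144 · 12 · 342 · 25 ≡ 1 (mod 443).
Since the result is 1, base 5 gives no evidence that 443 is composite.

1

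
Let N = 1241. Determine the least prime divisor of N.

1241 is odd.
Digit sum 8, not divisible by 3.
Ends in 1: not divisible by 5.
7: 1241 = 7·177 + 2
11: 1241 = 11·112 + 9
13: 1241 = 13·95 + 6
17: 1241 = 17·73

17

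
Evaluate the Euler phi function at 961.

Factor: 961 = 31^2.
φ(961) = 31^1·(31−1) = 930.

930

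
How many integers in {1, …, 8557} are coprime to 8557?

Factor: 8557 = 43 · 199.
φ(8557) = (43−1) · (199−1) = 42 · 198 = 8316.

8316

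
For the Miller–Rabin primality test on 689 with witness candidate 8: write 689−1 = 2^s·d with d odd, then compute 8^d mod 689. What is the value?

689 − 1 = 688 = 2^4 · 43, so d = 43.
8^1 ≡ 8 (mod 689)
8^2 ≡ 8^2 = 64 ≡ 64 (mod 689)
8^4 ≡ 64^2 = 4096 ≡ 651 (mod 689)
8^8 ≡ 651^2 = 423801 ≡ 66 (mod 689)
8^16 ≡ 66^2 = 4356 ≡ 222 (mod 689)
8^32 ≡ 222^2 = 49284 ≡ 365 (mod 689)
43 = 32 + 8 + 2 + 1 in binary powers of 2.
So 8^43 ≡ 365 · 66 · 64 · 8 ≡ 291 (mod 689).
Squaring chain: 291 → 623 → 222 → 365; never reaches −1, so base 8 is a Miller–Rabin witness that 689 is composite.

291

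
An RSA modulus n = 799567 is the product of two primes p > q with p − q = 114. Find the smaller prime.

839

Since p = q + 114, we have 799567 = q(q + 114), so q² + 114q − 799567 = 0.
Discriminant: 114² + 4·799567 = 12996 + 3198268 = 3211264; √3211264 = 1792.
q = (−114 + 1792)/2 = 839, and p = q + 114 = 953.
Check: 839 · 953 = 799567.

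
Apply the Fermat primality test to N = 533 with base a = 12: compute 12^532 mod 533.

66

12^1 ≡ 12 (mod 533)
12^2 ≡ 12^2 = 144 ≡ 144 (mod 533)
12^4 ≡ 144^2 = 20736 ≡ 482 (mod 533)
12^8 ≡ 482^2 = 232324 ≡ 469 (mod 533)
12^16 ≡ 469^2 = 219961 ≡ 365 (mod 533)
12^32 ≡ 365^2 = 133225 ≡ 508 (mod 533)
12^64 ≡ 508^2 = 258064 ≡ 92 (mod 533)
12^128 ≡ 92^2 = 8464 ≡ 469 (mod 533)
12^256 ≡ 469^2 = 219961 ≡ 365 (mod 533)
12^512 ≡ 365^2 = 133225 ≡ 508 (mod 533)
532 = 512 + 16 + 4 in binary powers of 2.
So 12^532 ≡ 508 · 365 · 482 ≡ 66 (mod 533).
Since 66 ≠ 1, base 12 is a Fermat witness: 533 is composite.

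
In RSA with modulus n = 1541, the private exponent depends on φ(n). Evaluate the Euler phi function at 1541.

Factor: 1541 = 23 · 67.
φ(1541) = (23−1) · (67−1) = 22 · 66 = 1452.

1452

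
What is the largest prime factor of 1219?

53

1219 = 23 · 53
53 is prime.
So 1219 = 23 · 53; the largest prime factor is 53.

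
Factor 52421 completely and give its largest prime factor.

89

52421 = 19 · 2759
2759 = 31 · 89
89 is prime.
So 52421 = 19 · 31 · 89; the largest prime factor is 89.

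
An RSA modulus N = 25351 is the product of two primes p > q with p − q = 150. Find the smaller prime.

Since p = q + 150, we have 25351 = q(q + 150), so q² + 150q − 25351 = 0.
Discriminant: 150² + 4·25351 = 22500 + 101404 = 123904; √123904 = 352.
q = (−150 + 352)/2 = 101, and p = q + 150 = 251.
Check: 101 · 251 = 25351.

101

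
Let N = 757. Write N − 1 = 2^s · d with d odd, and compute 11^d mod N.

757 − 1 = 756 = 2^2 · 189, so d = 189.
11^1 ≡ 11 (mod 757)
11^2 ≡ 11^2 = 121 ≡ 121 (mod 757)
11^4 ≡ 121^2 = 14641 ≡ 258 (mod 757)
11^8 ≡ 258^2 = 66564 ≡ 705 (mod 757)
11^16 ≡ 705^2 = 497025 ≡ 433 (mod 757)
11^32 ≡ 433^2 = 187489 ≡ 510 (mod 757)
11^64 ≡ 510^2 = 260100 ≡ 449 (mod 757)
11^128 ≡ 449^2 = 201601 ≡ 239 (mod 757)
189 = 128 + 32 + 16 + 8 + 4 + 1 in binary powers of 2.
So 11^189 ≡ 239 · 510 · 433 · 705 · 258 · 11 ≡ 1 (mod 757).
Since 11^d ≡ 1 (mod 757), base 11 does not prove 757 composite.

1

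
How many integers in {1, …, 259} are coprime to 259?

216

Factor: 259 = 7 · 37.
φ(259) = (7−1) · (37−1) = 6 · 36 = 216.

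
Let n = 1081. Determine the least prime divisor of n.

1081 is odd.
Digit sum 10, not divisible by 3.
Ends in 1: not divisible by 5.
7: 1081 = 7·154 + 3
11: 1081 = 11·98 + 3
13: 1081 = 13·83 + 2
17: 1081 = 17·63 + 10
19: 1081 = 19·56 + 17
23: 1081 = 23·47

23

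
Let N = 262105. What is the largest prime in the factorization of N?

262105 = 5 · 52421
52421 = 19 · 2759
2759 = 31 · 89
89 is prime.
So 262105 = 5 · 19 · 31 · 89; the largest prime factor is 89.

89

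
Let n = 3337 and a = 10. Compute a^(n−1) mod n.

2998

10^1 ≡ 10 (mod 3337)
10^2 ≡ 10^2 = 100 ≡ 100 (mod 3337)
10^4 ≡ 100^2 = 10000 ≡ 3326 (mod 3337)
10^8 ≡ 3326^2 = 11062276 ≡ 121 (mod 3337)
10^16 ≡ 121^2 = 14641 ≡ 1293 (mod 3337)
10^32 ≡ 1293^2 = 1671849 ≡ 12 (mod 3337)
10^64 ≡ 12^2 = 144 ≡ 144 (mod 3337)
10^128 ≡ 144^2 = 20736 ≡ 714 (mod 3337)
10^256 ≡ 714^2 = 509796 ≡ 2572 (mod 3337)
10^512 ≡ 2572^2 = 6615184 ≡ 1250 (mod 3337)
10^1024 ≡ 1250^2 = 1562500 ≡ 784 (mod 3337)
10^2048 ≡ 784^2 = 614656 ≡ 648 (mod 3337)
3336 = 2048 + 1024 + 256 + 8 in binary powers of 2.
So 10^3336 ≡ 648 · 784 · 2572 · 121 ≡ 2998 (mod 3337).
Since 2998 ≠ 1, base 10 is a Fermat witness: 3337 is composite.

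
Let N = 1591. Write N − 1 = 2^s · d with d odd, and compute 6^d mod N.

216

1591 − 1 = 1590 = 2^1 · 795, so d = 795.
6^1 ≡ 6 (mod 1591)
6^2 ≡ 6^2 = 36 ≡ 36 (mod 1591)
6^4 ≡ 36^2 = 1296 ≡ 1296 (mod 1591)
6^8 ≡ 1296^2 = 1679616 ≡ 1111 (mod 1591)
6^16 ≡ 1111^2 = 1234321 ≡ 1296 (mod 1591)
6^32 ≡ 1296^2 = 1679616 ≡ 1111 (mod 1591)
6^64 ≡ 1111^2 = 1234321 ≡ 1296 (mod 1591)
6^128 ≡ 1296^2 = 1679616 ≡ 1111 (mod 1591)
6^256 ≡ 1111^2 = 1234321 ≡ 1296 (mod 1591)
6^512 ≡ 1296^2 = 1679616 ≡ 1111 (mod 1591)
795 = 512 + 256 + 16 + 8 + 2 + 1 in binary powers of 2.
So 6^795 ≡ 1111 · 1296 · 1296 · 1111 · 36 · 6 ≡ 216 (mod 1591).
Squaring chain: 216; never reaches −1, so base 6 is a Miller–Rabin witness that 1591 is composite.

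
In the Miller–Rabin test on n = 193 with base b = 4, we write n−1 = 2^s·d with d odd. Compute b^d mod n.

193 − 1 = 192 = 2^6 · 3, so d = 3.
4^1 ≡ 4 (mod 193)
4^2 ≡ 4^2 = 16 ≡ 16 (mod 193)
3 = 2 + 1 in binary powers of 2.
So 4^3 ≡ 16 · 4 ≡ 64 (mod 193).
Squaring chain: 64 → 43 → 112 → 192 → 1 → 1; reaches −1, so base 4 does not prove 193 composite.

64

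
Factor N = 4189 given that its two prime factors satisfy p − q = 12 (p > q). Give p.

71

Since p = q + 12, we have 4189 = q(q + 12), so q² + 12q − 4189 = 0.
Discriminant: 12² + 4·4189 = 144 + 16756 = 16900; √16900 = 130.
q = (−12 + 130)/2 = 59, and p = q + 12 = 71.
Check: 59 · 71 = 4189.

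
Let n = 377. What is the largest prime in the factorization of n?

29

377 = 13 · 29
29 is prime.
So 377 = 13 · 29; the largest prime factor is 29.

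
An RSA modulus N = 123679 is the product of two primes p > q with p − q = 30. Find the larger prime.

Since p = q + 30, we have 123679 = q(q + 30), so q² + 30q − 123679 = 0.
Discriminant: 30² + 4·123679 = 900 + 494716 = 495616; √495616 = 704.
q = (−30 + 704)/2 = 337, and p = q + 30 = 367.
Check: 337 · 367 = 123679.

367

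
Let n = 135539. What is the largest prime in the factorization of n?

83

135539 = 23 · 5893
5893 = 71 · 83
83 is prime.
So 135539 = 23 · 71 · 83; the largest prime factor is 83.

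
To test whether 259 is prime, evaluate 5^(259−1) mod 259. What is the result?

5^1 ≡ 5 (mod 259)
5^2 ≡ 5^2 = 25 ≡ 25 (mod 259)
5^4 ≡ 25^2 = 625 ≡ 107 (mod 259)
5^8 ≡ 107^2 = 11449 ≡ 53 (mod 259)
5^16 ≡ 53^2 = 2809 ≡ 219 (mod 259)
5^32 ≡ 219^2 = 47961 ≡ 46 (mod 259)
5^64 ≡ 46^2 = 2116 ≡ 44 (mod 259)
5^128 ≡ 44^2 = 1936 ≡ 123 (mod 259)
5^256 ≡ 123^2 = 15129 ≡ 107 (mod 259)
258 = 256 + 2 in binary powers of 2.
So 5^258 ≡ 107 · 25 ≡ 85 (mod 259).
Since 85 ≠ 1, base 5 is a Fermat witness: 259 is composite.

85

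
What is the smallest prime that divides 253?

11

253 is odd.
Digit sum 10, not divisible by 3.
Ends in 3: not divisible by 5.
7: 253 = 7·36 + 1
11: 253 = 11·23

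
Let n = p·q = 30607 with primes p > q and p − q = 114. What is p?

Since p = q + 114, we have 30607 = q(q + 114), so q² + 114q − 30607 = 0.
Discriminant: 114² + 4·30607 = 12996 + 122428 = 135424; √135424 = 368.
q = (−114 + 368)/2 = 127, and p = q + 114 = 241.
Check: 127 · 241 = 30607.

241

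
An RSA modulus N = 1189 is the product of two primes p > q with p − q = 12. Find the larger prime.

Since p = q + 12, we have 1189 = q(q + 12), so q² + 12q − 1189 = 0.
Discriminant: 12² + 4·1189 = 144 + 4756 = 4900; √4900 = 70.
q = (−12 + 70)/2 = 29, and p = q + 12 = 41.
Check: 29 · 41 = 1189.

41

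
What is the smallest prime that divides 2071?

2071 is odd.
Digit sum 10, not divisible by 3.
Ends in 1: not divisible by 5.
7: 2071 = 7·295 + 6
11: 2071 = 11·188 + 3
13: 2071 = 13·159 + 4
17: 2071 = 17·121 + 14
19: 2071 = 19·109

19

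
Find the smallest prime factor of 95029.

11

95029 is odd.
Digit sum 25, not divisible by 3.
Ends in 9: not divisible by 5.
7: 95029 = 7·13575 + 4
11: 95029 = 11·8639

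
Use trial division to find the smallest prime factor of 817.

19

817 is odd.
Digit sum 16, not divisible by 3.
Ends in 7: not divisible by 5.
7: 817 = 7·116 + 5
11: 817 = 11·74 + 3
13: 817 = 13·62 + 11
17: 817 = 17·48 + 1
19: 817 = 19·43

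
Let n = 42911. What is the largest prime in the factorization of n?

83

42911 = 11 · 3901
3901 = 47 · 83
83 is prime.
So 42911 = 11 · 47 · 83; the largest prime factor is 83.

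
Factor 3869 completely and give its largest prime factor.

3869 = 53 · 73
73 is prime.
So 3869 = 53 · 73; the largest prime factor is 73.

73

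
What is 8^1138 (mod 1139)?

8^1 ≡ 8 (mod 1139)
8^2 ≡ 8^2 = 64 ≡ 64 (mod 1139)
8^4 ≡ 64^2 = 4096 ≡ 679 (mod 1139)
8^8 ≡ 679^2 = 461041 ≡ 885 (mod 1139)
8^16 ≡ 885^2 = 783225 ≡ 732 (mod 1139)
8^32 ≡ 732^2 = 535824 ≡ 494 (mod 1139)
8^64 ≡ 494^2 = 244036 ≡ 290 (mod 1139)
8^128 ≡ 290^2 = 84100 ≡ 953 (mod 1139)
8^256 ≡ 953^2 = 908209 ≡ 426 (mod 1139)
8^512 ≡ 426^2 = 181476 ≡ 375 (mod 1139)
8^1024 ≡ 375^2 = 140625 ≡ 528 (mod 1139)
1138 = 1024 + 64 + 32 + 16 + 2 in binary powers of 2.
So 8^1138 ≡ 528 · 290 · 494 · 732 · 64 ≡ 1067 (mod 1139).
Since 1067 ≠ 1, base 8 is a Fermat witness: 1139 is composite.

1067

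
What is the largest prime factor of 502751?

97

502751 = 71 · 7081
7081 = 73 · 97
97 is prime.
So 502751 = 71 · 73 · 97; the largest prime factor is 97.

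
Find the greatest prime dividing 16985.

79

16985 = 5 · 3397
3397 = 43 · 79
79 is prime.
So 16985 = 5 · 43 · 79; the largest prime factor is 79.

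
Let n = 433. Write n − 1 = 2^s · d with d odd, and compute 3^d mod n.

1

433 − 1 = 432 = 2^4 · 27, so d = 27.
3^1 ≡ 3 (mod 433)
3^2 ≡ 3^2 = 9 ≡ 9 (mod 433)
3^4 ≡ 9^2 = 81 ≡ 81 (mod 433)
3^8 ≡ 81^2 = 6561 ≡ 66 (mod 433)
3^16 ≡ 66^2 = 4356 ≡ 26 (mod 433)
27 = 16 + 8 + 2 + 1 in binary powers of 2.
So 3^27 ≡ 26 · 66 · 9 · 3 ≡ 1 (mod 433).
Since 3^d ≡ 1 (mod 433), base 3 does not prove 433 composite.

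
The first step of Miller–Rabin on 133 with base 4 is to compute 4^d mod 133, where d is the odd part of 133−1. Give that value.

133 − 1 = 132 = 2^2 · 33, so d = 33.
4^1 ≡ 4 (mod 133)
4^2 ≡ 4^2 = 16 ≡ 16 (mod 133)
4^4 ≡ 16^2 = 256 ≡ 123 (mod 133)
4^8 ≡ 123^2 = 15129 ≡ 100 (mod 133)
4^16 ≡ 100^2 = 10000 ≡ 25 (mod 133)
4^32 ≡ 25^2 = 625 ≡ 93 (mod 133)
33 = 32 + 1 in binary powers of 2.
So 4^33 ≡ 93 · 4 ≡ 106 (mod 133).
Squaring chain: 106 → 64; never reaches −1, so base 4 is a Miller–Rabin witness that 133 is composite.

106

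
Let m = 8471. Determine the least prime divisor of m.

43

8471 is odd.
Digit sum 20, not divisible by 3.
Ends in 1: not divisible by 5.
7: 8471 = 7·1210 + 1
11: 8471 = 11·770 + 1
13: 8471 = 13·651 + 8
17: 8471 = 17·498 + 5
19: 8471 = 19·445 + 16
23: 8471 = 23·368 + 7
29: 8471 = 29·292 + 3
31: 8471 = 31·273 + 8
37: 8471 = 37·228 + 35
41: 8471 = 41·206 + 25
43: 8471 = 43·197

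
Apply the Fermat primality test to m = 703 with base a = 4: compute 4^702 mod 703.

4^1 ≡ 4 (mod 703)
4^2 ≡ 4^2 = 16 ≡ 16 (mod 703)
4^4 ≡ 16^2 = 256 ≡ 256 (mod 703)
4^8 ≡ 256^2 = 65536 ≡ 157 (mod 703)
4^16 ≡ 157^2 = 24649 ≡ 44 (mod 703)
4^32 ≡ 44^2 = 1936 ≡ 530 (mod 703)
4^64 ≡ 530^2 = 280900 ≡ 403 (mod 703)
4^128 ≡ 403^2 = 162409 ≡ 16 (mod 703)
4^256 ≡ 16^2 = 256 ≡ 256 (mod 703)
4^512 ≡ 256^2 = 65536 ≡ 157 (mod 703)
702 = 512 + 128 + 32 + 16 + 8 + 4 + 2 in binary powers of 2.
So 4^702 ≡ 157 · 16 · 530 · 44 · 157 · 256 · 16 ≡ 1 (mod 703).
Since the result is 1, base 4 gives no evidence that 703 is composite.

1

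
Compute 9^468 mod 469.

64

9^1 ≡ 9 (mod 469)
9^2 ≡ 9^2 = 81 ≡ 81 (mod 469)
9^4 ≡ 81^2 = 6561 ≡ 464 (mod 469)
9^8 ≡ 464^2 = 215296 ≡ 25 (mod 469)
9^16 ≡ 25^2 = 625 ≡ 156 (mod 469)
9^32 ≡ 156^2 = 24336 ≡ 417 (mod 469)
9^64 ≡ 417^2 = 173889 ≡ 359 (mod 469)
9^128 ≡ 359^2 = 128881 ≡ 375 (mod 469)
9^256 ≡ 375^2 = 140625 ≡ 394 (mod 469)
468 = 256 + 128 + 64 + 16 + 4 in binary powers of 2.
So 9^468 ≡ 394 · 375 · 359 · 156 · 464 ≡ 64 (mod 469).
Since 64 ≠ 1, base 9 is a Fermat witness: 469 is composite.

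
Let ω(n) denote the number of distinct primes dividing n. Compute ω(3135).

4

3135 = 3 · 1045
1045 = 5 · 209
209 = 11 · 19
3135 = 3 · 5 · 11 · 19, which has 4 distinct prime factors.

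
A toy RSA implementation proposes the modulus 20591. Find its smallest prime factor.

59

20591 is odd.
Digit sum 17, not divisible by 3.
Ends in 1: not divisible by 5.
7: 20591 = 7·2941 + 4
11: 20591 = 11·1871 + 10
13: 20591 = 13·1583 + 12
17: 20591 = 17·1211 + 4
19: 20591 = 19·1083 + 14
23: 20591 = 23·895 + 6
29: 20591 = 29·710 + 1
31: 20591 = 31·664 + 7
37: 20591 = 37·556 + 19
41: 20591 = 41·502 + 9
43: 20591 = 43·478 + 37
47: 20591 = 47·438 + 5
53: 20591 = 53·388 + 27
59: 20591 = 59·349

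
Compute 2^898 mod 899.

845

2^1 ≡ 2 (mod 899)
2^2 ≡ 2^2 = 4 ≡ 4 (mod 899)
2^4 ≡ 4^2 = 16 ≡ 16 (mod 899)
2^8 ≡ 16^2 = 256 ≡ 256 (mod 899)
2^16 ≡ 256^2 = 65536 ≡ 808 (mod 899)
2^32 ≡ 808^2 = 652864 ≡ 190 (mod 899)
2^64 ≡ 190^2 = 36100 ≡ 140 (mod 899)
2^128 ≡ 140^2 = 19600 ≡ 721 (mod 899)
2^256 ≡ 721^2 = 519841 ≡ 219 (mod 899)
2^512 ≡ 219^2 = 47961 ≡ 314 (mod 899)
898 = 512 + 256 + 128 + 2 in binary powers of 2.
So 2^898 ≡ 314 · 219 · 721 · 4 ≡ 845 (mod 899).
Since 845 ≠ 1, base 2 is a Fermat witness: 899 is composite.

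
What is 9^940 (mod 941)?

1

9^1 ≡ 9 (mod 941)
9^2 ≡ 9^2 = 81 ≡ 81 (mod 941)
9^4 ≡ 81^2 = 6561 ≡ 915 (mod 941)
9^8 ≡ 915^2 = 837225 ≡ 676 (mod 941)
9^16 ≡ 676^2 = 456976 ≡ 591 (mod 941)
9^32 ≡ 591^2 = 349281 ≡ 170 (mod 941)
9^64 ≡ 170^2 = 28900 ≡ 670 (mod 941)
9^128 ≡ 670^2 = 448900 ≡ 43 (mod 941)
9^256 ≡ 43^2 = 1849 ≡ 908 (mod 941)
9^512 ≡ 908^2 = 824464 ≡ 148 (mod 941)
940 = 512 + 256 + 128 + 32 + 8 + 4 in binary powers of 2.
So 9^940 ≡ 148 · 908 · 43 · 170 · 676 · 915 ≡ 1 (mod 941).
Since the result is 1, base 9 gives no evidence that 941 is composite.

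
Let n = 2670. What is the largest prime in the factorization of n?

89

2670 = 2 · 1335
1335 = 3 · 445
445 = 5 · 89
89 is prime.
So 2670 = 2 · 3 · 5 · 89; the largest prime factor is 89.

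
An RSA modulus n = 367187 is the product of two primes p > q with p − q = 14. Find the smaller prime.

599

Since p = q + 14, we have 367187 = q(q + 14), so q² + 14q − 367187 = 0.
Discriminant: 14² + 4·367187 = 196 + 1468748 = 1468944; √1468944 = 1212.
q = (−14 + 1212)/2 = 599, and p = q + 14 = 613.
Check: 599 · 613 = 367187.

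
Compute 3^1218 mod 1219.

282

3^1 ≡ 3 (mod 1219)
3^2 ≡ 3^2 = 9 ≡ 9 (mod 1219)
3^4 ≡ 9^2 = 81 ≡ 81 (mod 1219)
3^8 ≡ 81^2 = 6561 ≡ 466 (mod 1219)
3^16 ≡ 466^2 = 217156 ≡ 174 (mod 1219)
3^32 ≡ 174^2 = 30276 ≡ 1020 (mod 1219)
3^64 ≡ 1020^2 = 1040400 ≡ 593 (mod 1219)
3^128 ≡ 593^2 = 351649 ≡ 577 (mod 1219)
3^256 ≡ 577^2 = 332929 ≡ 142 (mod 1219)
3^512 ≡ 142^2 = 20164 ≡ 660 (mod 1219)
3^1024 ≡ 660^2 = 435600 ≡ 417 (mod 1219)
1218 = 1024 + 128 + 64 + 2 in binary powers of 2.
So 3^1218 ≡ 417 · 577 · 593 · 9 ≡ 282 (mod 1219).
Since 282 ≠ 1, base 3 is a Fermat witness: 1219 is composite.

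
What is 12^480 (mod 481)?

248

12^1 ≡ 12 (mod 481)
12^2 ≡ 12^2 = 144 ≡ 144 (mod 481)
12^4 ≡ 144^2 = 20736 ≡ 53 (mod 481)
12^8 ≡ 53^2 = 2809 ≡ 404 (mod 481)
12^16 ≡ 404^2 = 163216 ≡ 157 (mod 481)
12^32 ≡ 157^2 = 24649 ≡ 118 (mod 481)
12^64 ≡ 118^2 = 13924 ≡ 456 (mod 481)
12^128 ≡ 456^2 = 207936 ≡ 144 (mod 481)
12^256 ≡ 144^2 = 20736 ≡ 53 (mod 481)
480 = 256 + 128 + 64 + 32 in binary powers of 2.
So 12^480 ≡ 53 · 144 · 456 · 118 ≡ 248 (mod 481).
Since 248 ≠ 1, base 12 is a Fermat witness: 481 is composite.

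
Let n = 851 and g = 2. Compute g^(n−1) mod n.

169

2^1 ≡ 2 (mod 851)
2^2 ≡ 2^2 = 4 ≡ 4 (mod 851)
2^4 ≡ 4^2 = 16 ≡ 16 (mod 851)
2^8 ≡ 16^2 = 256 ≡ 256 (mod 851)
2^16 ≡ 256^2 = 65536 ≡ 9 (mod 851)
2^32 ≡ 9^2 = 81 ≡ 81 (mod 851)
2^64 ≡ 81^2 = 6561 ≡ 604 (mod 851)
2^128 ≡ 604^2 = 364816 ≡ 588 (mod 851)
2^256 ≡ 588^2 = 345744 ≡ 238 (mod 851)
2^512 ≡ 238^2 = 56644 ≡ 478 (mod 851)
850 = 512 + 256 + 64 + 16 + 2 in binary powers of 2.
So 2^850 ≡ 478 · 238 · 604 · 9 · 4 ≡ 169 (mod 851).
Since 169 ≠ 1, base 2 is a Fermat witness: 851 is composite.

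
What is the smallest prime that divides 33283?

33283 is odd.
Digit sum 19, not divisible by 3.
Ends in 3: not divisible by 5.
7: 33283 = 7·4754 + 5
11: 33283 = 11·3025 + 8
13: 33283 = 13·2560 + 3
17: 33283 = 17·1957 + 14
19: 33283 = 19·1751 + 14
23: 33283 = 23·1447 + 2
29: 33283 = 29·1147 + 20
31: 33283 = 31·1073 + 20
37: 33283 = 37·899 + 20
41: 33283 = 41·811 + 32
43: 33283 = 43·774 + 1
47: 33283 = 47·708 + 7
53: 33283 = 53·627 + 52
59: 33283 = 59·564 + 7
61: 33283 = 61·545 + 38
67: 33283 = 67·496 + 51
71: 33283 = 71·468 + 55
73: 33283 = 73·455 + 68
79: 33283 = 79·421 + 24
83: 33283 = 83·401

83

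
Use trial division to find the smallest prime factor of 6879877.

6879877 is odd.
Digit sum 52, not divisible by 3.
Ends in 7: not divisible by 5.
7: 6879877 = 7·982839 + 4
11: 6879877 = 11·625443 + 4
13: 6879877 = 13·529221 + 4
17: 6879877 = 17·404698 + 11
19: 6879877 = 19·362098 + 15
23: 6879877 = 23·299125 + 2
29: 6879877 = 29·237237 + 4
31: 6879877 = 31·221931 + 16
37: 6879877 = 37·185942 + 23
41: 6879877 = 41·167801 + 36
43: 6879877 = 43·159997 + 6
47: 6879877 = 47·146380 + 17
53: 6879877 = 53·129809

53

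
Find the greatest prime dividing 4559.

4559 = 47 · 97
97 is prime.
So 4559 = 47 · 97; the largest prime factor is 97.

97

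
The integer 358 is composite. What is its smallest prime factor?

358 is even: 2 divides it.

2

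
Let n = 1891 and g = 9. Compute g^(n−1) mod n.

9^1 ≡ 9 (mod 1891)
9^2 ≡ 9^2 = 81 ≡ 81 (mod 1891)
9^4 ≡ 81^2 = 6561 ≡ 888 (mod 1891)
9^8 ≡ 888^2 = 788544 ≡ 1888 (mod 1891)
9^16 ≡ 1888^2 = 3564544 ≡ 9 (mod 1891)
9^32 ≡ 9^2 = 81 ≡ 81 (mod 1891)
9^64 ≡ 81^2 = 6561 ≡ 888 (mod 1891)
9^128 ≡ 888^2 = 788544 ≡ 1888 (mod 1891)
9^256 ≡ 1888^2 = 3564544 ≡ 9 (mod 1891)
9^512 ≡ 9^2 = 81 ≡ 81 (mod 1891)
9^1024 ≡ 81^2 = 6561 ≡ 888 (mod 1891)
1890 = 1024 + 512 + 256 + 64 + 32 + 2 in binary powers of 2.
So 9^1890 ≡ 888 · 81 · 9 · 888 · 81 · 81 ≡ 1 (mod 1891).
Since the result is 1, base 9 gives no evidence that 1891 is composite.

1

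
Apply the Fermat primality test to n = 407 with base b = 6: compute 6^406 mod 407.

258

6^1 ≡ 6 (mod 407)
6^2 ≡ 6^2 = 36 ≡ 36 (mod 407)
6^4 ≡ 36^2 = 1296 ≡ 75 (mod 407)
6^8 ≡ 75^2 = 5625 ≡ 334 (mod 407)
6^16 ≡ 334^2 = 111556 ≡ 38 (mod 407)
6^32 ≡ 38^2 = 1444 ≡ 223 (mod 407)
6^64 ≡ 223^2 = 49729 ≡ 75 (mod 407)
6^128 ≡ 75^2 = 5625 ≡ 334 (mod 407)
6^256 ≡ 334^2 = 111556 ≡ 38 (mod 407)
406 = 256 + 128 + 16 + 4 + 2 in binary powers of 2.
So 6^406 ≡ 38 · 334 · 38 · 75 · 36 ≡ 258 (mod 407).
Since 258 ≠ 1, base 6 is a Fermat witness: 407 is composite.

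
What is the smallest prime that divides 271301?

19

271301 is odd.
Digit sum 14, not divisible by 3.
Ends in 1: not divisible by 5.
7: 271301 = 7·38757 + 2
11: 271301 = 11·24663 + 8
13: 271301 = 13·20869 + 4
17: 271301 = 17·15958 + 15
19: 271301 = 19·14279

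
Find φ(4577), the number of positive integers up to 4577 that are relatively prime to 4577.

4356

Factor: 4577 = 23 · 199.
φ(4577) = (23−1) · (199−1) = 22 · 198 = 4356.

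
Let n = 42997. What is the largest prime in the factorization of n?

73

42997 = 19 · 2263
2263 = 31 · 73
73 is prime.
So 42997 = 19 · 31 · 73; the largest prime factor is 73.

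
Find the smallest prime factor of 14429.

47

14429 is odd.
Digit sum 20, not divisible by 3.
Ends in 9: not divisible by 5.
7: 14429 = 7·2061 + 2
11: 14429 = 11·1311 + 8
13: 14429 = 13·1109 + 12
17: 14429 = 17·848 + 13
19: 14429 = 19·759 + 8
23: 14429 = 23·627 + 8
29: 14429 = 29·497 + 16
31: 14429 = 31·465 + 14
37: 14429 = 37·389 + 36
41: 14429 = 41·351 + 38
43: 14429 = 43·335 + 24
47: 14429 = 47·307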